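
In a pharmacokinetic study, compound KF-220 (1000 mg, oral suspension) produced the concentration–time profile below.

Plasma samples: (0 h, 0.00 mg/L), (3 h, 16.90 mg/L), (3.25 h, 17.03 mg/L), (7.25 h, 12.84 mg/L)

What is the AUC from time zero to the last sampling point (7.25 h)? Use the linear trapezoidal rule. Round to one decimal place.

AUC = 89.3 mg/L·h

Trapezoidal AUC_0→7.25:
  [0→3]: (0.00+16.90)/2 × 3 = 25.35
  [3→3.25]: (16.90+17.03)/2 × 0.25 = 4.24125
  [3.25→7.25]: (17.03+12.84)/2 × 4 = 59.74
  Sum = 89.33125 mg/L·h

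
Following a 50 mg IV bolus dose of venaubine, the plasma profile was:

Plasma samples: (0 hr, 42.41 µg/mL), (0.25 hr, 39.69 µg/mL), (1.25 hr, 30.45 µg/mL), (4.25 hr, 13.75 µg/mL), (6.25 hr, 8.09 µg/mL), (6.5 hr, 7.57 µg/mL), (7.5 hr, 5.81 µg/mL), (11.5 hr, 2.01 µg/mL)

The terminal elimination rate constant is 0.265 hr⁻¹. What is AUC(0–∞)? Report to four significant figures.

AUC = 165.3 µg/mL·hr

Trapezoidal AUC_0→11.5:
  [0→0.25]: (42.41+39.69)/2 × 0.25 = 10.2625
  [0.25→1.25]: (39.69+30.45)/2 × 1 = 35.07
  [1.25→4.25]: (30.45+13.75)/2 × 3 = 66.3
  [4.25→6.25]: (13.75+8.09)/2 × 2 = 21.84
  [6.25→6.5]: (8.09+7.57)/2 × 0.25 = 1.9575
  [6.5→7.5]: (7.57+5.81)/2 × 1 = 6.69
  [7.5→11.5]: (5.81+2.01)/2 × 4 = 15.64
  Sum = 157.76 µg/mL·hr
Extrapolated tail: C_last / k_e = 2.01 / 0.265 = 7.585
AUC_0→∞ = 157.76 + 7.585 = 165.345 µg/mL·hr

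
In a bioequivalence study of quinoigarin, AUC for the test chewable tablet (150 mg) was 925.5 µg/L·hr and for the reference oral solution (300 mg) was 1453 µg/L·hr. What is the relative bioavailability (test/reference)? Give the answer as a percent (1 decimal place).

F_rel = (AUC_test/D_test) / (AUC_ref/D_ref)
      = (925.5/150) / (1453/300)
      = 6.17 / 4.84333 = 1.2739 = 127.39%

F_rel = 127.4%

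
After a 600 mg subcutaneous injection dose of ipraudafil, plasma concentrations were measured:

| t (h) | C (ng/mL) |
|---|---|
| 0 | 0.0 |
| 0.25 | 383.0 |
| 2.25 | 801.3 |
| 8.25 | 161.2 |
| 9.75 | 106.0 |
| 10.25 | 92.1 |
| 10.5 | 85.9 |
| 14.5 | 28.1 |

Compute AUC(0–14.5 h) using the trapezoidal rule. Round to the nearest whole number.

AUC = 4620 ng/mL·h

Trapezoidal AUC_0→14.5:
  [0→0.25]: (0.0+383.0)/2 × 0.25 = 47.875
  [0.25→2.25]: (383.0+801.3)/2 × 2 = 1184.3
  [2.25→8.25]: (801.3+161.2)/2 × 6 = 2887.5
  [8.25→9.75]: (161.2+106.0)/2 × 1.5 = 200.4
  [9.75→10.25]: (106.0+92.1)/2 × 0.5 = 49.525
  [10.25→10.5]: (92.1+85.9)/2 × 0.25 = 22.25
  [10.5→14.5]: (85.9+28.1)/2 × 4 = 228.0
  Sum = 4619.85 ng/mL·h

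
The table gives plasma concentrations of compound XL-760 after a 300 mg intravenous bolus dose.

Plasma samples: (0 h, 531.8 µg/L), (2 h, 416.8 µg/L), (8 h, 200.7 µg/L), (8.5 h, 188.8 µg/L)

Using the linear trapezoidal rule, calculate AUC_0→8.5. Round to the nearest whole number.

Trapezoidal AUC_0→8.5:
  [0→2]: (531.8+416.8)/2 × 2 = 948.6
  [2→8]: (416.8+200.7)/2 × 6 = 1852.5
  [8→8.5]: (200.7+188.8)/2 × 0.5 = 97.375
  Sum = 2898.475 µg/L·h

AUC = 2898 µg/L·h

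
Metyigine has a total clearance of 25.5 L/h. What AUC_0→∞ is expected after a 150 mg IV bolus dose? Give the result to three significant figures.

AUC = 5.88 mg/L·h

AUC_0→∞ = Dose_iv / CL
        = 150 / 25.5 = 5.88235 mg/L·h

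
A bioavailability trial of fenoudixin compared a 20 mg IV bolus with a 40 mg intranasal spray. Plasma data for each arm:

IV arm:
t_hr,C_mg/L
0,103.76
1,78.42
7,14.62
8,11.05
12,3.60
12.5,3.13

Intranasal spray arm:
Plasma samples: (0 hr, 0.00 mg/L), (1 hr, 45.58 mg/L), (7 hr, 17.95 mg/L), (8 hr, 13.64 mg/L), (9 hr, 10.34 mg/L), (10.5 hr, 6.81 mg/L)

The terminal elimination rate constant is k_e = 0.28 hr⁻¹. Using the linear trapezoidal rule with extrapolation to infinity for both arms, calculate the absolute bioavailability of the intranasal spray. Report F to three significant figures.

Trapezoidal AUC_0→12.5 (IV):
  [0→1]: (103.76+78.42)/2 × 1 = 91.09
  [1→7]: (78.42+14.62)/2 × 6 = 279.12
  [7→8]: (14.62+11.05)/2 × 1 = 12.835
  [8→12]: (11.05+3.60)/2 × 4 = 29.3
  [12→12.5]: (3.60+3.13)/2 × 0.5 = 1.6825
  Sum = 414.0275 mg/L·hr
IV tail: 3.13/0.28 = 11.179; AUC_iv,0→∞ = 414.0275 + 11.179 = 425.2065 mg/L·hr
Trapezoidal AUC_0→10.5 (intranasal spray):
  [0→1]: (0.00+45.58)/2 × 1 = 22.79
  [1→7]: (45.58+17.95)/2 × 6 = 190.59
  [7→8]: (17.95+13.64)/2 × 1 = 15.795
  [8→9]: (13.64+10.34)/2 × 1 = 11.99
  [9→10.5]: (10.34+6.81)/2 × 1.5 = 12.8625
  Sum = 254.0275 mg/L·hr
intranasal spray tail: 6.81/0.28 = 24.321; AUC_ev,0→∞ = 254.0275 + 24.321 = 278.3485 mg/L·hr
F = (AUC_ev/D_ev)/(AUC_iv/D_iv) = (278.3485/40)/(425.2065/20) = 6.9587125/21.260325 = 0.3273

F = 0.327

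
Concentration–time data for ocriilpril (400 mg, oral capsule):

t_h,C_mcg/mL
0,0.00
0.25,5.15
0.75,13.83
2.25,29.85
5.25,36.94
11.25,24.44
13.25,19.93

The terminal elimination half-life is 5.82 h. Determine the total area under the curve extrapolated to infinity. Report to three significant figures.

Trapezoidal AUC_0→13.25:
  [0→0.25]: (0.00+5.15)/2 × 0.25 = 0.64375
  [0.25→0.75]: (5.15+13.83)/2 × 0.5 = 4.745
  [0.75→2.25]: (13.83+29.85)/2 × 1.5 = 32.76
  [2.25→5.25]: (29.85+36.94)/2 × 3 = 100.185
  [5.25→11.25]: (36.94+24.44)/2 × 6 = 184.14
  [11.25→13.25]: (24.44+19.93)/2 × 2 = 44.37
  Sum = 366.84375 mcg/mL·h
k_e = ln2 / t½ = 0.693147 / 5.82 = 0.1191 h^-1
Extrapolated tail: C_last / k_e = 19.93 / 0.1191 = 167.338
AUC_0→∞ = 366.84375 + 167.338 = 534.18175 mcg/mL·h

AUC = 534 mcg/mL·h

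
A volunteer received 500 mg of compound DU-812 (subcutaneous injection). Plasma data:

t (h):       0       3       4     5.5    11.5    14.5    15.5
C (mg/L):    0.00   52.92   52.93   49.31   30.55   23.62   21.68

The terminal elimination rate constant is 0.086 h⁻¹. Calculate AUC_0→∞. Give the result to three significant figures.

AUC = 805 mg/L·h

Trapezoidal AUC_0→15.5:
  [0→3]: (0.00+52.92)/2 × 3 = 79.38
  [3→4]: (52.92+52.93)/2 × 1 = 52.925
  [4→5.5]: (52.93+49.31)/2 × 1.5 = 76.68
  [5.5→11.5]: (49.31+30.55)/2 × 6 = 239.58
  [11.5→14.5]: (30.55+23.62)/2 × 3 = 81.255
  [14.5→15.5]: (23.62+21.68)/2 × 1 = 22.65
  Sum = 552.47 mg/L·h
Extrapolated tail: C_last / k_e = 21.68 / 0.086 = 252.093
AUC_0→∞ = 552.47 + 252.093 = 804.563 mg/L·h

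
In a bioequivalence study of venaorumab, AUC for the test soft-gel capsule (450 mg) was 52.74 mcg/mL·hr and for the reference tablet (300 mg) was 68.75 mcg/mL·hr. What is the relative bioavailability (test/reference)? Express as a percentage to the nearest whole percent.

F_rel = (AUC_test/D_test) / (AUC_ref/D_ref)
      = (52.74/450) / (68.75/300)
      = 0.1172 / 0.229167 = 0.5114 = 51.14%

F_rel = 51%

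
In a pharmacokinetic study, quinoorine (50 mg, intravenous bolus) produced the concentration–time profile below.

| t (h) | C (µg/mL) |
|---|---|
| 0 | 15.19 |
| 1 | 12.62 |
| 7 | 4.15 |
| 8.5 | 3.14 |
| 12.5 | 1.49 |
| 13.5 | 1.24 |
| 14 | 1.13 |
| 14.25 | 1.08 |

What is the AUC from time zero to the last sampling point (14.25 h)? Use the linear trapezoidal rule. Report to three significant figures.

AUC = 81.2 µg/mL·h

Trapezoidal AUC_0→14.25:
  [0→1]: (15.19+12.62)/2 × 1 = 13.905
  [1→7]: (12.62+4.15)/2 × 6 = 50.31
  [7→8.5]: (4.15+3.14)/2 × 1.5 = 5.4675
  [8.5→12.5]: (3.14+1.49)/2 × 4 = 9.26
  [12.5→13.5]: (1.49+1.24)/2 × 1 = 1.365
  [13.5→14]: (1.24+1.13)/2 × 0.5 = 0.5925
  [14→14.25]: (1.13+1.08)/2 × 0.25 = 0.27625
  Sum = 81.17625 µg/mL·h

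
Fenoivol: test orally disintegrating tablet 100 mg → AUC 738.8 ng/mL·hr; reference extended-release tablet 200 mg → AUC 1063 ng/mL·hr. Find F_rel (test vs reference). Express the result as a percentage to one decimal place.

F_rel = 139.0%

F_rel = (AUC_test/D_test) / (AUC_ref/D_ref)
      = (738.8/100) / (1063/200)
      = 7.388 / 5.315 = 1.3900 = 139.00%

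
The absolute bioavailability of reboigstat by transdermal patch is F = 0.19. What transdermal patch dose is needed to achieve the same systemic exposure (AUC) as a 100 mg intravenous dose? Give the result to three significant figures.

For equal systemic exposure: F × D_ev = D_iv
D_ev = D_iv / F = 100 / 0.19 = 526.316 mg

D_transdermal = 526 mg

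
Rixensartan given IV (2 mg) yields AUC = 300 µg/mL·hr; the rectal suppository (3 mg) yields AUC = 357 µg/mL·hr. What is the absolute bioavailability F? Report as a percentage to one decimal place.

F = (AUC_ev / D_ev) / (AUC_iv / D_iv)
  = (357/3) / (300/2)
  = 119 / 150 = 0.7933
  = 79.33%

F = 79.3%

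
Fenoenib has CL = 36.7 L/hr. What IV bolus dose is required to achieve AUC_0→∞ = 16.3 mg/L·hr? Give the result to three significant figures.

Dose = 598 mg

Dose_iv = CL × AUC_0→∞
     = 36.7 × 16.3 = 598.21 mg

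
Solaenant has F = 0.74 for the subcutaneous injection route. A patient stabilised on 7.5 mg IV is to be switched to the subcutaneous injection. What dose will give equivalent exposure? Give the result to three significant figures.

D_subcutaneous = 10.1 mg

For equal systemic exposure: F × D_ev = D_iv
D_ev = D_iv / F = 7.5 / 0.74 = 10.1351 mg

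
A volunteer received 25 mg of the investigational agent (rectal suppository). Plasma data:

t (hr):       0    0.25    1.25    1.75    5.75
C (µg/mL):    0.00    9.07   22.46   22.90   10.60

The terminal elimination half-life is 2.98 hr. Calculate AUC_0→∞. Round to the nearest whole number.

Trapezoidal AUC_0→5.75:
  [0→0.25]: (0.00+9.07)/2 × 0.25 = 1.13375
  [0.25→1.25]: (9.07+22.46)/2 × 1 = 15.765
  [1.25→1.75]: (22.46+22.90)/2 × 0.5 = 11.34
  [1.75→5.75]: (22.90+10.60)/2 × 4 = 67.0
  Sum = 95.23875 µg/mL·hr
k_e = ln2 / t½ = 0.693147 / 2.98 = 0.2326 hr^-1
Extrapolated tail: C_last / k_e = 10.60 / 0.2326 = 45.572
AUC_0→∞ = 95.23875 + 45.572 = 140.81075 µg/mL·hr

AUC = 141 µg/mL·hr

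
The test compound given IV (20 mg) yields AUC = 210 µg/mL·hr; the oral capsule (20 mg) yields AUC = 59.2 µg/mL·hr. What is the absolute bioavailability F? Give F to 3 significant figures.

F = 0.282

F = (AUC_ev / D_ev) / (AUC_iv / D_iv)
  = (59.2/20) / (210/20)
  = 2.96 / 10.5 = 0.2819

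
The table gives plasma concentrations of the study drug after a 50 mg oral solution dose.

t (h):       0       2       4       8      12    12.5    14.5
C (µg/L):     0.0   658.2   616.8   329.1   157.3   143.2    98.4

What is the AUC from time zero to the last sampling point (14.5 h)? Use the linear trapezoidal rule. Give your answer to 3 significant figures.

AUC = 5110 µg/L·h

Trapezoidal AUC_0→14.5:
  [0→2]: (0.0+658.2)/2 × 2 = 658.2
  [2→4]: (658.2+616.8)/2 × 2 = 1275.0
  [4→8]: (616.8+329.1)/2 × 4 = 1891.8
  [8→12]: (329.1+157.3)/2 × 4 = 972.8
  [12→12.5]: (157.3+143.2)/2 × 0.5 = 75.125
  [12.5→14.5]: (143.2+98.4)/2 × 2 = 241.6
  Sum = 5114.525 µg/L·h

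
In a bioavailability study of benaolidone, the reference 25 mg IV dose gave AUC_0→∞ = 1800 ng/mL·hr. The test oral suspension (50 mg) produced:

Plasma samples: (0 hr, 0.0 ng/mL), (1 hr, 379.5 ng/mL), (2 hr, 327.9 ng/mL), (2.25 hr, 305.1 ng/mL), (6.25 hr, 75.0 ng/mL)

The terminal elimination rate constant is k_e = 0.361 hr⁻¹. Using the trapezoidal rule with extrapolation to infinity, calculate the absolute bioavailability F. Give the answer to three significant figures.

Trapezoidal AUC_0→6.25 (oral suspension):
  [0→1]: (0.0+379.5)/2 × 1 = 189.75
  [1→2]: (379.5+327.9)/2 × 1 = 353.7
  [2→2.25]: (327.9+305.1)/2 × 0.25 = 79.125
  [2.25→6.25]: (305.1+75.0)/2 × 4 = 760.2
  Sum = 1382.775 ng/mL·hr
Tail: C_last/k_e = 75.0/0.361 = 207.756
AUC_0→∞ (oral suspension) = 1382.775 + 207.756 = 1590.531 ng/mL·hr
F = (AUC_ev/D_ev)/(AUC_iv/D_iv) = (1590.531/50)/(1800/25) = 31.81062/72 = 0.4418

F = 0.442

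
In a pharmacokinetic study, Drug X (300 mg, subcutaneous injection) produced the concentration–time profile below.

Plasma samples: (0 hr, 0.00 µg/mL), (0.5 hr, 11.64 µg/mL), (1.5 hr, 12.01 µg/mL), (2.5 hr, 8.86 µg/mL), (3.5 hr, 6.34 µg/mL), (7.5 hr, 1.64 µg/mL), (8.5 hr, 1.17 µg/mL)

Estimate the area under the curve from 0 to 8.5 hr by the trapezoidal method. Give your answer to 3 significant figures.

Trapezoidal AUC_0→8.5:
  [0→0.5]: (0.00+11.64)/2 × 0.5 = 2.91
  [0.5→1.5]: (11.64+12.01)/2 × 1 = 11.825
  [1.5→2.5]: (12.01+8.86)/2 × 1 = 10.435
  [2.5→3.5]: (8.86+6.34)/2 × 1 = 7.6
  [3.5→7.5]: (6.34+1.64)/2 × 4 = 15.96
  [7.5→8.5]: (1.64+1.17)/2 × 1 = 1.405
  Sum = 50.135 µg/mL·hr

AUC = 50.1 µg/mL·hr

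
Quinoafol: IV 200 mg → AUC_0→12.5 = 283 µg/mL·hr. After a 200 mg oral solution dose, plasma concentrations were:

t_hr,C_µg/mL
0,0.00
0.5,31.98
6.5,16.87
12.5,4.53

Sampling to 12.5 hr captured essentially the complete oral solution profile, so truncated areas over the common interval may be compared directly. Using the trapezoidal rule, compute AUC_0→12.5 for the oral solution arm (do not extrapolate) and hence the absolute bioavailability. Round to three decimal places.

Trapezoidal AUC_0→12.5 (oral solution):
  [0→0.5]: (0.00+31.98)/2 × 0.5 = 7.995
  [0.5→6.5]: (31.98+16.87)/2 × 6 = 146.55
  [6.5→12.5]: (16.87+4.53)/2 × 6 = 64.2
  Sum = 218.745 µg/mL·hr
F = (AUC_ev/D_ev)/(AUC_iv/D_iv) = (218.745/200)/(283/200) = 1.093725/1.415 = 0.7730

F = 0.773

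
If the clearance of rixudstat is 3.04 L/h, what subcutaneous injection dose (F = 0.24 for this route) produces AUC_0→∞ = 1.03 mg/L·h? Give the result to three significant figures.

Dose = 13.0 mg

Dose = CL × AUC_0→∞ / F
     = 3.04 × 1.03 / 0.24 = 13.0467 mg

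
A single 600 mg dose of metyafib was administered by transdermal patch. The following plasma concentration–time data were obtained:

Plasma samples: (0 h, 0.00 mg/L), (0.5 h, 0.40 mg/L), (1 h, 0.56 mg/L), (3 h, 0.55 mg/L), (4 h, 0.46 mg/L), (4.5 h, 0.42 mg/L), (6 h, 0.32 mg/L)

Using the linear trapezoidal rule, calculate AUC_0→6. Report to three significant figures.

AUC = 2.73 mg/L·h

Trapezoidal AUC_0→6:
  [0→0.5]: (0.00+0.40)/2 × 0.5 = 0.1
  [0.5→1]: (0.40+0.56)/2 × 0.5 = 0.24
  [1→3]: (0.56+0.55)/2 × 2 = 1.11
  [3→4]: (0.55+0.46)/2 × 1 = 0.505
  [4→4.5]: (0.46+0.42)/2 × 0.5 = 0.22
  [4.5→6]: (0.42+0.32)/2 × 1.5 = 0.555
  Sum = 2.73 mg/L·h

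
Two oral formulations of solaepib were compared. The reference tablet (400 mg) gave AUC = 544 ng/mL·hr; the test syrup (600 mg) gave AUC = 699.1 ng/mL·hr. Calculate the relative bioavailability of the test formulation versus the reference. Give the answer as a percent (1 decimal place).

F_rel = 85.7%

F_rel = (AUC_test/D_test) / (AUC_ref/D_ref)
      = (699.1/600) / (544/400)
      = 1.16517 / 1.36 = 0.8567 = 85.67%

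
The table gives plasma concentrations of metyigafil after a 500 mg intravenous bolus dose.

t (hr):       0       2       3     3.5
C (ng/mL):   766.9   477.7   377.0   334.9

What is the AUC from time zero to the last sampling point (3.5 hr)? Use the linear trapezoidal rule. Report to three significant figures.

Trapezoidal AUC_0→3.5:
  [0→2]: (766.9+477.7)/2 × 2 = 1244.6
  [2→3]: (477.7+377.0)/2 × 1 = 427.35
  [3→3.5]: (377.0+334.9)/2 × 0.5 = 177.975
  Sum = 1849.925 ng/mL·hr

AUC = 1850 ng/mL·hr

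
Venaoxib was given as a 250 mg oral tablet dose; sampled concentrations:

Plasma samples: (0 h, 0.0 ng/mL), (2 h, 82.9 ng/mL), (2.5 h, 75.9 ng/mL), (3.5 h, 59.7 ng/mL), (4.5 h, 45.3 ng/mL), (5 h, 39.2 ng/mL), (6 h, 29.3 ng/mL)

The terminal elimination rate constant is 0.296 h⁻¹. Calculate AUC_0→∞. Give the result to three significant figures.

AUC = 397 ng/mL·h

Trapezoidal AUC_0→6:
  [0→2]: (0.0+82.9)/2 × 2 = 82.9
  [2→2.5]: (82.9+75.9)/2 × 0.5 = 39.7
  [2.5→3.5]: (75.9+59.7)/2 × 1 = 67.8
  [3.5→4.5]: (59.7+45.3)/2 × 1 = 52.5
  [4.5→5]: (45.3+39.2)/2 × 0.5 = 21.125
  [5→6]: (39.2+29.3)/2 × 1 = 34.25
  Sum = 298.275 ng/mL·h
Extrapolated tail: C_last / k_e = 29.3 / 0.296 = 98.986
AUC_0→∞ = 298.275 + 98.986 = 397.261 ng/mL·h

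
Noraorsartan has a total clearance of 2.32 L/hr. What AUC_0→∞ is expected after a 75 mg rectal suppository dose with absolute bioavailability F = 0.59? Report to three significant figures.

AUC = 19.1 mg/L·hr

AUC_0→∞ = F × Dose / CL
        = 0.59 × 75 / 2.32 = 19.0733 mg/L·hr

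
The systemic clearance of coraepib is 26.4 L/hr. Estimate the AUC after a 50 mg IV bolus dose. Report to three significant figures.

AUC_0→∞ = Dose_iv / CL
        = 50 / 26.4 = 1.89394 mg/L·hr

AUC = 1.89 mg/L·hr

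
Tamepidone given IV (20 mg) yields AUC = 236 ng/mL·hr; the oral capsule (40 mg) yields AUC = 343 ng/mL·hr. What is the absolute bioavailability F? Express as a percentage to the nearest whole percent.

F = (AUC_ev / D_ev) / (AUC_iv / D_iv)
  = (343/40) / (236/20)
  = 8.575 / 11.8 = 0.7267
  = 72.67%

F = 73%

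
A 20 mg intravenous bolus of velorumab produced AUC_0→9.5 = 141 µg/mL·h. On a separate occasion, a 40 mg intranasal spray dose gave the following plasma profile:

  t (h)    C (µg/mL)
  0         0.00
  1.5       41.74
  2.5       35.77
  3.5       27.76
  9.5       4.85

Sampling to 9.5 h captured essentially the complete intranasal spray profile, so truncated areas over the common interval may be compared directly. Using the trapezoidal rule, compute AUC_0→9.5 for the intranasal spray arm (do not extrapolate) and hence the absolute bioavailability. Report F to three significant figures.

Trapezoidal AUC_0→9.5 (intranasal spray):
  [0→1.5]: (0.00+41.74)/2 × 1.5 = 31.305
  [1.5→2.5]: (41.74+35.77)/2 × 1 = 38.755
  [2.5→3.5]: (35.77+27.76)/2 × 1 = 31.765
  [3.5→9.5]: (27.76+4.85)/2 × 6 = 97.83
  Sum = 199.655 µg/mL·h
F = (AUC_ev/D_ev)/(AUC_iv/D_iv) = (199.655/40)/(141/20) = 4.991375/7.05 = 0.7080

F = 0.708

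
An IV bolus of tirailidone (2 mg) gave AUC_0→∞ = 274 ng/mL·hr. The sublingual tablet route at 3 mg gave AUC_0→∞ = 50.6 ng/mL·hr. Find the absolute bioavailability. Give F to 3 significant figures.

F = (AUC_ev / D_ev) / (AUC_iv / D_iv)
  = (50.6/3) / (274/2)
  = 16.8667 / 137 = 0.1231

F = 0.123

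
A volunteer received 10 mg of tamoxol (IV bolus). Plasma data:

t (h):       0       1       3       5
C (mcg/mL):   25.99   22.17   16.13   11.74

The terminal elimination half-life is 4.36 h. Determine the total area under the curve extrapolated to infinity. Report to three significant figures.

Trapezoidal AUC_0→5:
  [0→1]: (25.99+22.17)/2 × 1 = 24.08
  [1→3]: (22.17+16.13)/2 × 2 = 38.3
  [3→5]: (16.13+11.74)/2 × 2 = 27.87
  Sum = 90.25 mcg/mL·h
k_e = ln2 / t½ = 0.693147 / 4.36 = 0.1590 h^-1
Extrapolated tail: C_last / k_e = 11.74 / 0.159 = 73.836
AUC_0→∞ = 90.25 + 73.836 = 164.086 mcg/mL·h

AUC = 164 mcg/mL·h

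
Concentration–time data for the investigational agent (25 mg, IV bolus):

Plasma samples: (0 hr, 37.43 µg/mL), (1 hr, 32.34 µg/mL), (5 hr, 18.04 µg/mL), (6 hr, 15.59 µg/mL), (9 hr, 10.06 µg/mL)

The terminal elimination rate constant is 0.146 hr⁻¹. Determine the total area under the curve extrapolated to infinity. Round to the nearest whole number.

Trapezoidal AUC_0→9:
  [0→1]: (37.43+32.34)/2 × 1 = 34.885
  [1→5]: (32.34+18.04)/2 × 4 = 100.76
  [5→6]: (18.04+15.59)/2 × 1 = 16.815
  [6→9]: (15.59+10.06)/2 × 3 = 38.475
  Sum = 190.935 µg/mL·hr
Extrapolated tail: C_last / k_e = 10.06 / 0.146 = 68.904
AUC_0→∞ = 190.935 + 68.904 = 259.839 µg/mL·hr

AUC = 260 µg/mL·hr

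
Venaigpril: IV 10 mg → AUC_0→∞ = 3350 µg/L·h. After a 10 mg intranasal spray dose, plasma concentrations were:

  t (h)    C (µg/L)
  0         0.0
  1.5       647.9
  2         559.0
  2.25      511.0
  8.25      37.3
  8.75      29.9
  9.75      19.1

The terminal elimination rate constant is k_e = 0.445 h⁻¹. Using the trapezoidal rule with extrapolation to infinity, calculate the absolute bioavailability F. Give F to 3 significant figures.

F = 0.791

Trapezoidal AUC_0→9.75 (intranasal spray):
  [0→1.5]: (0.0+647.9)/2 × 1.5 = 485.925
  [1.5→2]: (647.9+559.0)/2 × 0.5 = 301.725
  [2→2.25]: (559.0+511.0)/2 × 0.25 = 133.75
  [2.25→8.25]: (511.0+37.3)/2 × 6 = 1644.9
  [8.25→8.75]: (37.3+29.9)/2 × 0.5 = 16.8
  [8.75→9.75]: (29.9+19.1)/2 × 1 = 24.5
  Sum = 2607.6 µg/L·h
Tail: C_last/k_e = 19.1/0.445 = 42.921
AUC_0→∞ (intranasal spray) = 2607.6 + 42.921 = 2650.521 µg/L·h
F = (AUC_ev/D_ev)/(AUC_iv/D_iv) = (2650.521/10)/(3350/10) = 265.0521/335 = 0.7912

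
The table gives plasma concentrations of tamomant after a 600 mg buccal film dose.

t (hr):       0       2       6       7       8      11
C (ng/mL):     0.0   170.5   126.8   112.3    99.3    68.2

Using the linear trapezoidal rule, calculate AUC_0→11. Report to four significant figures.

Trapezoidal AUC_0→11:
  [0→2]: (0.0+170.5)/2 × 2 = 170.5
  [2→6]: (170.5+126.8)/2 × 4 = 594.6
  [6→7]: (126.8+112.3)/2 × 1 = 119.55
  [7→8]: (112.3+99.3)/2 × 1 = 105.8
  [8→11]: (99.3+68.2)/2 × 3 = 251.25
  Sum = 1241.7 ng/mL·hr

AUC = 1242 ng/mL·hr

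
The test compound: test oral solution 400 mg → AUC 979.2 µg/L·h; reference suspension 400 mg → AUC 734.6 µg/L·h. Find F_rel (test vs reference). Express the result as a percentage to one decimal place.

F_rel = 133.3%

F_rel = (AUC_test/D_test) / (AUC_ref/D_ref)
      = (979.2/400) / (734.6/400)
      = 2.448 / 1.8365 = 1.3330 = 133.30%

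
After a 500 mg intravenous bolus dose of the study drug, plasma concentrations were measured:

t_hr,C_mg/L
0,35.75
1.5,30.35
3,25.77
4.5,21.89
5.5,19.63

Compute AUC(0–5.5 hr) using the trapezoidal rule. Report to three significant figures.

AUC = 148 mg/L·hr

Trapezoidal AUC_0→5.5:
  [0→1.5]: (35.75+30.35)/2 × 1.5 = 49.575
  [1.5→3]: (30.35+25.77)/2 × 1.5 = 42.09
  [3→4.5]: (25.77+21.89)/2 × 1.5 = 35.745
  [4.5→5.5]: (21.89+19.63)/2 × 1 = 20.76
  Sum = 148.17 mg/L·hr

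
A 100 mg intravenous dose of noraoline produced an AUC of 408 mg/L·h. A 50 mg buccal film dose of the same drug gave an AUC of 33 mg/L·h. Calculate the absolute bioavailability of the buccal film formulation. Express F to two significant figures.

F = 0.16

F = (AUC_ev / D_ev) / (AUC_iv / D_iv)
  = (33/50) / (408/100)
  = 0.66 / 4.08 = 0.1618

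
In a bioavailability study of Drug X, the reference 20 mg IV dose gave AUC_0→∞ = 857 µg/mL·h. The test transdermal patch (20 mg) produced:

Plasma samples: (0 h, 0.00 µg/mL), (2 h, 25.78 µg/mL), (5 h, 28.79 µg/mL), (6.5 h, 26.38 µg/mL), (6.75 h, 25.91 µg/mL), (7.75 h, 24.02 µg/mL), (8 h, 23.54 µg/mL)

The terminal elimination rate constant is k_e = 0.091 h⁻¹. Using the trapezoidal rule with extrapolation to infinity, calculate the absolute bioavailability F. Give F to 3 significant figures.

F = 0.519

Trapezoidal AUC_0→8 (transdermal patch):
  [0→2]: (0.00+25.78)/2 × 2 = 25.78
  [2→5]: (25.78+28.79)/2 × 3 = 81.855
  [5→6.5]: (28.79+26.38)/2 × 1.5 = 41.3775
  [6.5→6.75]: (26.38+25.91)/2 × 0.25 = 6.53625
  [6.75→7.75]: (25.91+24.02)/2 × 1 = 24.965
  [7.75→8]: (24.02+23.54)/2 × 0.25 = 5.945
  Sum = 186.45875 µg/mL·h
Tail: C_last/k_e = 23.54/0.091 = 258.681
AUC_0→∞ (transdermal patch) = 186.45875 + 258.681 = 445.13975 µg/mL·h
F = (AUC_ev/D_ev)/(AUC_iv/D_iv) = (445.13975/20)/(857/20) = 22.257/42.85 = 0.5194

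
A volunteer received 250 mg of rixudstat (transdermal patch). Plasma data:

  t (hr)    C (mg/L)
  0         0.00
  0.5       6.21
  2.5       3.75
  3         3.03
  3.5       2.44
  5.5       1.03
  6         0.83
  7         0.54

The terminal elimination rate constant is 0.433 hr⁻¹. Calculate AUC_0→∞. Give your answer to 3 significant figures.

Trapezoidal AUC_0→7:
  [0→0.5]: (0.00+6.21)/2 × 0.5 = 1.5525
  [0.5→2.5]: (6.21+3.75)/2 × 2 = 9.96
  [2.5→3]: (3.75+3.03)/2 × 0.5 = 1.695
  [3→3.5]: (3.03+2.44)/2 × 0.5 = 1.3675
  [3.5→5.5]: (2.44+1.03)/2 × 2 = 3.47
  [5.5→6]: (1.03+0.83)/2 × 0.5 = 0.465
  [6→7]: (0.83+0.54)/2 × 1 = 0.685
  Sum = 19.195 mg/L·hr
Extrapolated tail: C_last / k_e = 0.54 / 0.433 = 1.247
AUC_0→∞ = 19.195 + 1.247 = 20.442 mg/L·hr

AUC = 20.4 mg/L·hr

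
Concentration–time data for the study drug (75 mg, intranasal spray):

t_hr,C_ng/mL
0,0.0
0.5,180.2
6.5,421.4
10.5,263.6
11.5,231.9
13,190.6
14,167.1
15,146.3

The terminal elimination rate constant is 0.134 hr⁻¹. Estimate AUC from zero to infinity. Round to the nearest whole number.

Trapezoidal AUC_0→15:
  [0→0.5]: (0.0+180.2)/2 × 0.5 = 45.05
  [0.5→6.5]: (180.2+421.4)/2 × 6 = 1804.8
  [6.5→10.5]: (421.4+263.6)/2 × 4 = 1370.0
  [10.5→11.5]: (263.6+231.9)/2 × 1 = 247.75
  [11.5→13]: (231.9+190.6)/2 × 1.5 = 316.875
  [13→14]: (190.6+167.1)/2 × 1 = 178.85
  [14→15]: (167.1+146.3)/2 × 1 = 156.7
  Sum = 4120.025 ng/mL·hr
Extrapolated tail: C_last / k_e = 146.3 / 0.134 = 1091.791
AUC_0→∞ = 4120.025 + 1091.791 = 5211.816 ng/mL·hr

AUC = 5212 ng/mL·hr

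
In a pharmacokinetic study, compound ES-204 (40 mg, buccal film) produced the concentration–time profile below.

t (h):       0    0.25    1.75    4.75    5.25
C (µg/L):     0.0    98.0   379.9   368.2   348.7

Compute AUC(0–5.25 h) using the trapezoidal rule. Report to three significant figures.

AUC = 1670 µg/L·h

Trapezoidal AUC_0→5.25:
  [0→0.25]: (0.0+98.0)/2 × 0.25 = 12.25
  [0.25→1.75]: (98.0+379.9)/2 × 1.5 = 358.425
  [1.75→4.75]: (379.9+368.2)/2 × 3 = 1122.15
  [4.75→5.25]: (368.2+348.7)/2 × 0.5 = 179.225
  Sum = 1672.05 µg/L·h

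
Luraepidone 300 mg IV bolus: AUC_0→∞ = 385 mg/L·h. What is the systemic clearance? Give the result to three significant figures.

CL = 0.779 L/h

CL = Dose_iv / AUC_0→∞
   = 300 / 385 = 0.779221 L/h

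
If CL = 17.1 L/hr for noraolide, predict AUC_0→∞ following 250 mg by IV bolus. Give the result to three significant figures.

AUC_0→∞ = Dose_iv / CL
        = 250 / 17.1 = 14.6199 mg/L·hr

AUC = 14.6 mg/L·hr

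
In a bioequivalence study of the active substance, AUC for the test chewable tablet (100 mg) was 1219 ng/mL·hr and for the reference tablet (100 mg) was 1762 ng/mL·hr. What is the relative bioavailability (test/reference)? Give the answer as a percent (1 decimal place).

F_rel = (AUC_test/D_test) / (AUC_ref/D_ref)
      = (1219/100) / (1762/100)
      = 12.19 / 17.62 = 0.6918 = 69.18%

F_rel = 69.2%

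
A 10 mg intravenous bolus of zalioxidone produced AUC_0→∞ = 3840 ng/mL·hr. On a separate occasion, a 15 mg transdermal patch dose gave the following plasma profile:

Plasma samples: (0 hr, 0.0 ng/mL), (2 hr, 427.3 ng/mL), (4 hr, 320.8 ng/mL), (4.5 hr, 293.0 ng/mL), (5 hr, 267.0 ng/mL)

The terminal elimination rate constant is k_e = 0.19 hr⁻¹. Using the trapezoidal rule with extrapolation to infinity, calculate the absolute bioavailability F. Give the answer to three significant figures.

Trapezoidal AUC_0→5 (transdermal patch):
  [0→2]: (0.0+427.3)/2 × 2 = 427.3
  [2→4]: (427.3+320.8)/2 × 2 = 748.1
  [4→4.5]: (320.8+293.0)/2 × 0.5 = 153.45
  [4.5→5]: (293.0+267.0)/2 × 0.5 = 140.0
  Sum = 1468.85 ng/mL·hr
Tail: C_last/k_e = 267.0/0.19 = 1405.263
AUC_0→∞ (transdermal patch) = 1468.85 + 1405.263 = 2874.113 ng/mL·hr
F = (AUC_ev/D_ev)/(AUC_iv/D_iv) = (2874.113/15)/(3840/10) = 191.608/384 = 0.4990

F = 0.499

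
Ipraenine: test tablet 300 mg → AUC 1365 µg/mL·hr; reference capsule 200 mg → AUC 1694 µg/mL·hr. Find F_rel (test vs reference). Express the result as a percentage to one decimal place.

F_rel = 53.7%

F_rel = (AUC_test/D_test) / (AUC_ref/D_ref)
      = (1365/300) / (1694/200)
      = 4.55 / 8.47 = 0.5372 = 53.72%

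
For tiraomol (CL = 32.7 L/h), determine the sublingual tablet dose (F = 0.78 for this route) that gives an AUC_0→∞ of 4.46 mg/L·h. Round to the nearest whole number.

Dose = CL × AUC_0→∞ / F
     = 32.7 × 4.46 / 0.78 = 186.977 mg

Dose = 187 mg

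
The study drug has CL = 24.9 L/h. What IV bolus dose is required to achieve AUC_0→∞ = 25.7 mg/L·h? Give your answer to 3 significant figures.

Dose_iv = CL × AUC_0→∞
     = 24.9 × 25.7 = 639.93 mg

Dose = 640 mg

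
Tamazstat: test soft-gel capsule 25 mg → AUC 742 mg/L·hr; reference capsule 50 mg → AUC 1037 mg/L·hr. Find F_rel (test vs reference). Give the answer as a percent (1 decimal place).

F_rel = (AUC_test/D_test) / (AUC_ref/D_ref)
      = (742/25) / (1037/50)
      = 29.68 / 20.74 = 1.4311 = 143.11%

F_rel = 143.1%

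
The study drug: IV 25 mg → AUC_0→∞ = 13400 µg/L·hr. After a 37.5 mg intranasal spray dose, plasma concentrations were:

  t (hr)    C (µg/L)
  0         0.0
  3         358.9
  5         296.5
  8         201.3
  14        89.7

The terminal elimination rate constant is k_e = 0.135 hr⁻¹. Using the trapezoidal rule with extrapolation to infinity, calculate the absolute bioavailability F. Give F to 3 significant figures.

F = 0.173

Trapezoidal AUC_0→14 (intranasal spray):
  [0→3]: (0.0+358.9)/2 × 3 = 538.35
  [3→5]: (358.9+296.5)/2 × 2 = 655.4
  [5→8]: (296.5+201.3)/2 × 3 = 746.7
  [8→14]: (201.3+89.7)/2 × 6 = 873.0
  Sum = 2813.45 µg/L·hr
Tail: C_last/k_e = 89.7/0.135 = 664.444
AUC_0→∞ (intranasal spray) = 2813.45 + 664.444 = 3477.894 µg/L·hr
F = (AUC_ev/D_ev)/(AUC_iv/D_iv) = (3477.894/37.5)/(13400/25) = 92.74384/536 = 0.1730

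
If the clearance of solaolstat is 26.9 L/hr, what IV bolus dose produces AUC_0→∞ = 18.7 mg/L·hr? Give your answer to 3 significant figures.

Dose_iv = CL × AUC_0→∞
     = 26.9 × 18.7 = 503.03 mg

Dose = 503 mg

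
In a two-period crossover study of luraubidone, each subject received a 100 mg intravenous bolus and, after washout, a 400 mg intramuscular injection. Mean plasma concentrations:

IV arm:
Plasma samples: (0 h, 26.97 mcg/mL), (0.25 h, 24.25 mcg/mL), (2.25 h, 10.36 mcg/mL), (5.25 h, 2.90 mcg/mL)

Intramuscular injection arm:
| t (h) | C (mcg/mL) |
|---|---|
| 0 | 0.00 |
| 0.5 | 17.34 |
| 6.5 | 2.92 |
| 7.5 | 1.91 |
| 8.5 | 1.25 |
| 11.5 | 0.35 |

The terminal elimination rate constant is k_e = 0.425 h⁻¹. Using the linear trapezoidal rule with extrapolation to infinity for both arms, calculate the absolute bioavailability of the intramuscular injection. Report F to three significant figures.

F = 0.267

Trapezoidal AUC_0→5.25 (IV):
  [0→0.25]: (26.97+24.25)/2 × 0.25 = 6.4025
  [0.25→2.25]: (24.25+10.36)/2 × 2 = 34.61
  [2.25→5.25]: (10.36+2.90)/2 × 3 = 19.89
  Sum = 60.9025 mcg/mL·h
IV tail: 2.90/0.425 = 6.824; AUC_iv,0→∞ = 60.9025 + 6.824 = 67.7265 mcg/mL·h
Trapezoidal AUC_0→11.5 (intramuscular injection):
  [0→0.5]: (0.00+17.34)/2 × 0.5 = 4.335
  [0.5→6.5]: (17.34+2.92)/2 × 6 = 60.78
  [6.5→7.5]: (2.92+1.91)/2 × 1 = 2.415
  [7.5→8.5]: (1.91+1.25)/2 × 1 = 1.58
  [8.5→11.5]: (1.25+0.35)/2 × 3 = 2.4
  Sum = 71.51 mcg/mL·h
intramuscular injection tail: 0.35/0.425 = 0.824; AUC_ev,0→∞ = 71.51 + 0.824 = 72.334 mcg/mL·h
F = (AUC_ev/D_ev)/(AUC_iv/D_iv) = (72.334/400)/(67.7265/100) = 0.180835/0.677265 = 0.2670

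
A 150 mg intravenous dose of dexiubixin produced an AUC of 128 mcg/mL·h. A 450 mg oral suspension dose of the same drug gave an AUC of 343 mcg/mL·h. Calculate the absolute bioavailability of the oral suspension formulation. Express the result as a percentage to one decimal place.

F = 89.3%

F = (AUC_ev / D_ev) / (AUC_iv / D_iv)
  = (343/450) / (128/150)
  = 0.762222 / 0.853333 = 0.8932
  = 89.32%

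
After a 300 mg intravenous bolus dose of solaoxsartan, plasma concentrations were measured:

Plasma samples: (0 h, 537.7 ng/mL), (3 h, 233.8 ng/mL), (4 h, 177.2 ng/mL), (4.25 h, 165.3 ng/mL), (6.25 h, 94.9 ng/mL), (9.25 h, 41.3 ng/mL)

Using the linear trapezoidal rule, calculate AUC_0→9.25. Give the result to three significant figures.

AUC = 1870 ng/mL·h

Trapezoidal AUC_0→9.25:
  [0→3]: (537.7+233.8)/2 × 3 = 1157.25
  [3→4]: (233.8+177.2)/2 × 1 = 205.5
  [4→4.25]: (177.2+165.3)/2 × 0.25 = 42.8125
  [4.25→6.25]: (165.3+94.9)/2 × 2 = 260.2
  [6.25→9.25]: (94.9+41.3)/2 × 3 = 204.3
  Sum = 1870.0625 ng/mL·h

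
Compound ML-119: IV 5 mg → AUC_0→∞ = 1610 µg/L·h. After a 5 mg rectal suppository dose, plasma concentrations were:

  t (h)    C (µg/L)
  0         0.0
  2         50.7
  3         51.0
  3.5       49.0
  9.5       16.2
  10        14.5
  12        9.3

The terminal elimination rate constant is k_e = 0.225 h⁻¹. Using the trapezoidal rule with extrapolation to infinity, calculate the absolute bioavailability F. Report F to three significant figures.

Trapezoidal AUC_0→12 (rectal suppository):
  [0→2]: (0.0+50.7)/2 × 2 = 50.7
  [2→3]: (50.7+51.0)/2 × 1 = 50.85
  [3→3.5]: (51.0+49.0)/2 × 0.5 = 25.0
  [3.5→9.5]: (49.0+16.2)/2 × 6 = 195.6
  [9.5→10]: (16.2+14.5)/2 × 0.5 = 7.675
  [10→12]: (14.5+9.3)/2 × 2 = 23.8
  Sum = 353.625 µg/L·h
Tail: C_last/k_e = 9.3/0.225 = 41.333
AUC_0→∞ (rectal suppository) = 353.625 + 41.333 = 394.958 µg/L·h
F = (AUC_ev/D_ev)/(AUC_iv/D_iv) = (394.958/5)/(1610/5) = 78.9916/322 = 0.2453

F = 0.245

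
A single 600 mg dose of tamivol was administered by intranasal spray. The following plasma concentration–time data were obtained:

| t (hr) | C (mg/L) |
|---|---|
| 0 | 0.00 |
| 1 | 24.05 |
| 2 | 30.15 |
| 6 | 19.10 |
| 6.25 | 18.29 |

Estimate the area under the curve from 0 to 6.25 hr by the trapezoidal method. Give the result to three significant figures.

Trapezoidal AUC_0→6.25:
  [0→1]: (0.00+24.05)/2 × 1 = 12.025
  [1→2]: (24.05+30.15)/2 × 1 = 27.1
  [2→6]: (30.15+19.10)/2 × 4 = 98.5
  [6→6.25]: (19.10+18.29)/2 × 0.25 = 4.67375
  Sum = 142.29875 mg/L·hr

AUC = 142 mg/L·hr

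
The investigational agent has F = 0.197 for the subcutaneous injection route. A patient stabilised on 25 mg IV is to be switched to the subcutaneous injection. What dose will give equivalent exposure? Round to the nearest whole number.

D_subcutaneous = 127 mg

For equal systemic exposure: F × D_ev = D_iv
D_ev = D_iv / F = 25 / 0.197 = 126.904 mg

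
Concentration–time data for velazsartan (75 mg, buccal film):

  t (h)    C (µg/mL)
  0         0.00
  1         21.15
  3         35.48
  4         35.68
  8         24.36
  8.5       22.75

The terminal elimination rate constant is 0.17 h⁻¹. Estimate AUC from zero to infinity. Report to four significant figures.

AUC = 368.5 µg/mL·h

Trapezoidal AUC_0→8.5:
  [0→1]: (0.00+21.15)/2 × 1 = 10.575
  [1→3]: (21.15+35.48)/2 × 2 = 56.63
  [3→4]: (35.48+35.68)/2 × 1 = 35.58
  [4→8]: (35.68+24.36)/2 × 4 = 120.08
  [8→8.5]: (24.36+22.75)/2 × 0.5 = 11.7775
  Sum = 234.6425 µg/mL·h
Extrapolated tail: C_last / k_e = 22.75 / 0.17 = 133.824
AUC_0→∞ = 234.6425 + 133.824 = 368.4665 µg/mL·h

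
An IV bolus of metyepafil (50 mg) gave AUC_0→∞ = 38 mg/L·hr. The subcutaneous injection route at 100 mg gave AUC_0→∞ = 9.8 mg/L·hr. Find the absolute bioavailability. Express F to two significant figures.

F = 0.13

F = (AUC_ev / D_ev) / (AUC_iv / D_iv)
  = (9.8/100) / (38/50)
  = 0.098 / 0.76 = 0.1289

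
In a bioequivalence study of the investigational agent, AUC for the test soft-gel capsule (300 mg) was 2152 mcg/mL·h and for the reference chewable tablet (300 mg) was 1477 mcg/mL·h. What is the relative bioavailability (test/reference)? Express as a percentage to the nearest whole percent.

F_rel = (AUC_test/D_test) / (AUC_ref/D_ref)
      = (2152/300) / (1477/300)
      = 7.17333 / 4.92333 = 1.4570 = 145.70%

F_rel = 146%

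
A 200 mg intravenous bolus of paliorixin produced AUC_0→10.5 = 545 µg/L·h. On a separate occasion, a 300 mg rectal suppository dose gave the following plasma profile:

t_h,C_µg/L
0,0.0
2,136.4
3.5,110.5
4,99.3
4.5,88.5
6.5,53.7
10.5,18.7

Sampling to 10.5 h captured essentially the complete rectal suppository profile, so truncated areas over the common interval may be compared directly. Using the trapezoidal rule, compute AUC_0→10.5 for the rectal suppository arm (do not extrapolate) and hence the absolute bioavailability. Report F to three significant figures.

Trapezoidal AUC_0→10.5 (rectal suppository):
  [0→2]: (0.0+136.4)/2 × 2 = 136.4
  [2→3.5]: (136.4+110.5)/2 × 1.5 = 185.175
  [3.5→4]: (110.5+99.3)/2 × 0.5 = 52.45
  [4→4.5]: (99.3+88.5)/2 × 0.5 = 46.95
  [4.5→6.5]: (88.5+53.7)/2 × 2 = 142.2
  [6.5→10.5]: (53.7+18.7)/2 × 4 = 144.8
  Sum = 707.975 µg/L·h
F = (AUC_ev/D_ev)/(AUC_iv/D_iv) = (707.975/300)/(545/200) = 2.35992/2.725 = 0.8660

F = 0.866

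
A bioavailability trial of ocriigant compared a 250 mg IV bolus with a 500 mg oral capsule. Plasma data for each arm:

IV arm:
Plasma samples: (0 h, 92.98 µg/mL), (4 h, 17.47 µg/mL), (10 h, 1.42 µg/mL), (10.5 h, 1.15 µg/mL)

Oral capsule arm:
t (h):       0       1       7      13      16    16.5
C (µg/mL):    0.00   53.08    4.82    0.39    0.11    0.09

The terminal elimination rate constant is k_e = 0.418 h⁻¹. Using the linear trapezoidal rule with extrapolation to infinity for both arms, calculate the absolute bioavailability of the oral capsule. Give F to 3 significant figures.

Trapezoidal AUC_0→10.5 (IV):
  [0→4]: (92.98+17.47)/2 × 4 = 220.9
  [4→10]: (17.47+1.42)/2 × 6 = 56.67
  [10→10.5]: (1.42+1.15)/2 × 0.5 = 0.6425
  Sum = 278.2125 µg/mL·h
IV tail: 1.15/0.418 = 2.751; AUC_iv,0→∞ = 278.2125 + 2.751 = 280.9635 µg/mL·h
Trapezoidal AUC_0→16.5 (oral capsule):
  [0→1]: (0.00+53.08)/2 × 1 = 26.54
  [1→7]: (53.08+4.82)/2 × 6 = 173.7
  [7→13]: (4.82+0.39)/2 × 6 = 15.63
  [13→16]: (0.39+0.11)/2 × 3 = 0.75
  [16→16.5]: (0.11+0.09)/2 × 0.5 = 0.05
  Sum = 216.67 µg/mL·h
oral capsule tail: 0.09/0.418 = 0.215; AUC_ev,0→∞ = 216.67 + 0.215 = 216.885 µg/mL·h
F = (AUC_ev/D_ev)/(AUC_iv/D_iv) = (216.885/500)/(280.9635/250) = 0.43377/1.123854 = 0.3860

F = 0.386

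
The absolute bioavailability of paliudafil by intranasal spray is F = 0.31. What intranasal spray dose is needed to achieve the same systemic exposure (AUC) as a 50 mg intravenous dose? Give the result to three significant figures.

For equal systemic exposure: F × D_ev = D_iv
D_ev = D_iv / F = 50 / 0.31 = 161.29 mg

D_intranasal = 161 mg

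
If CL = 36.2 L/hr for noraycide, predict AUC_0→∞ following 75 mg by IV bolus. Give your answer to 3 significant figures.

AUC = 2.07 mg/L·hr

AUC_0→∞ = Dose_iv / CL
        = 75 / 36.2 = 2.07182 mg/L·hr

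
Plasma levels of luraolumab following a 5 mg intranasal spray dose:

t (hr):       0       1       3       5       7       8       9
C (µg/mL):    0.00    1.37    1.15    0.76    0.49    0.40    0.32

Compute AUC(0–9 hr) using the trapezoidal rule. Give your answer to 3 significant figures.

Trapezoidal AUC_0→9:
  [0→1]: (0.00+1.37)/2 × 1 = 0.685
  [1→3]: (1.37+1.15)/2 × 2 = 2.52
  [3→5]: (1.15+0.76)/2 × 2 = 1.91
  [5→7]: (0.76+0.49)/2 × 2 = 1.25
  [7→8]: (0.49+0.40)/2 × 1 = 0.445
  [8→9]: (0.40+0.32)/2 × 1 = 0.36
  Sum = 7.17 µg/mL·hr

AUC = 7.17 µg/mL·hr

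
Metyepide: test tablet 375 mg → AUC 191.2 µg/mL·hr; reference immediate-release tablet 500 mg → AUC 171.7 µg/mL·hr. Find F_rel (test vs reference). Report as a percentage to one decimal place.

F_rel = (AUC_test/D_test) / (AUC_ref/D_ref)
      = (191.2/375) / (171.7/500)
      = 0.509867 / 0.3434 = 1.4848 = 148.48%

F_rel = 148.5%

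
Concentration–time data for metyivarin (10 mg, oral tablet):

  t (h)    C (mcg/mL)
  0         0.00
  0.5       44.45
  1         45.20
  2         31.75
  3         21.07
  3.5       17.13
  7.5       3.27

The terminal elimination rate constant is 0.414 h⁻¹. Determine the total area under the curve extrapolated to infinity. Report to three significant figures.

AUC = 157 mcg/mL·h

Trapezoidal AUC_0→7.5:
  [0→0.5]: (0.00+44.45)/2 × 0.5 = 11.1125
  [0.5→1]: (44.45+45.20)/2 × 0.5 = 22.4125
  [1→2]: (45.20+31.75)/2 × 1 = 38.475
  [2→3]: (31.75+21.07)/2 × 1 = 26.41
  [3→3.5]: (21.07+17.13)/2 × 0.5 = 9.55
  [3.5→7.5]: (17.13+3.27)/2 × 4 = 40.8
  Sum = 148.76 mcg/mL·h
Extrapolated tail: C_last / k_e = 3.27 / 0.414 = 7.899
AUC_0→∞ = 148.76 + 7.899 = 156.659 mcg/mL·h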